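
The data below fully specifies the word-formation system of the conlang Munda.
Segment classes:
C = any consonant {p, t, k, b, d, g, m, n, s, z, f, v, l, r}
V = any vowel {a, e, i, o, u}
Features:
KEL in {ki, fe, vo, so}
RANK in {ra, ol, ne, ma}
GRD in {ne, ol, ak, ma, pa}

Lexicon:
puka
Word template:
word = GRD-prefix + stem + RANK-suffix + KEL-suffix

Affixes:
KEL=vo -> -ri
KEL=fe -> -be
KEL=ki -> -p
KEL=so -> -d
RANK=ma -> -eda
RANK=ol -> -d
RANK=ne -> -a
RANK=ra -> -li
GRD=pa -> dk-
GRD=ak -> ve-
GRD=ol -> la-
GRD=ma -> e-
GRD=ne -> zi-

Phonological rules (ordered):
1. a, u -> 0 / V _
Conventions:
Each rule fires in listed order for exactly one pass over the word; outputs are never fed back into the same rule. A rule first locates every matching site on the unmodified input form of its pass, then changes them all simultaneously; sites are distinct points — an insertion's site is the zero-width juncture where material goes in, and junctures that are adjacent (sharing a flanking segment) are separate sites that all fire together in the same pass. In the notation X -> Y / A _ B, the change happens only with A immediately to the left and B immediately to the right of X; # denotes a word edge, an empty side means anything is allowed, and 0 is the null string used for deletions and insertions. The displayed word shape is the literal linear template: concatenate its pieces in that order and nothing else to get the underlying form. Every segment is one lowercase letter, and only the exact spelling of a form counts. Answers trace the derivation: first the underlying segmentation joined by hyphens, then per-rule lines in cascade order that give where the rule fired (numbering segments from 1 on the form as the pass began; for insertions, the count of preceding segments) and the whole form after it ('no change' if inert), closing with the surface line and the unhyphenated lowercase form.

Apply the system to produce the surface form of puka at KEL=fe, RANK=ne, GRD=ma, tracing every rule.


underlying: e-puka-a-be
1. a, u -> 0 / V _: fires at position(s) 6: epukabe
surface: epukabe


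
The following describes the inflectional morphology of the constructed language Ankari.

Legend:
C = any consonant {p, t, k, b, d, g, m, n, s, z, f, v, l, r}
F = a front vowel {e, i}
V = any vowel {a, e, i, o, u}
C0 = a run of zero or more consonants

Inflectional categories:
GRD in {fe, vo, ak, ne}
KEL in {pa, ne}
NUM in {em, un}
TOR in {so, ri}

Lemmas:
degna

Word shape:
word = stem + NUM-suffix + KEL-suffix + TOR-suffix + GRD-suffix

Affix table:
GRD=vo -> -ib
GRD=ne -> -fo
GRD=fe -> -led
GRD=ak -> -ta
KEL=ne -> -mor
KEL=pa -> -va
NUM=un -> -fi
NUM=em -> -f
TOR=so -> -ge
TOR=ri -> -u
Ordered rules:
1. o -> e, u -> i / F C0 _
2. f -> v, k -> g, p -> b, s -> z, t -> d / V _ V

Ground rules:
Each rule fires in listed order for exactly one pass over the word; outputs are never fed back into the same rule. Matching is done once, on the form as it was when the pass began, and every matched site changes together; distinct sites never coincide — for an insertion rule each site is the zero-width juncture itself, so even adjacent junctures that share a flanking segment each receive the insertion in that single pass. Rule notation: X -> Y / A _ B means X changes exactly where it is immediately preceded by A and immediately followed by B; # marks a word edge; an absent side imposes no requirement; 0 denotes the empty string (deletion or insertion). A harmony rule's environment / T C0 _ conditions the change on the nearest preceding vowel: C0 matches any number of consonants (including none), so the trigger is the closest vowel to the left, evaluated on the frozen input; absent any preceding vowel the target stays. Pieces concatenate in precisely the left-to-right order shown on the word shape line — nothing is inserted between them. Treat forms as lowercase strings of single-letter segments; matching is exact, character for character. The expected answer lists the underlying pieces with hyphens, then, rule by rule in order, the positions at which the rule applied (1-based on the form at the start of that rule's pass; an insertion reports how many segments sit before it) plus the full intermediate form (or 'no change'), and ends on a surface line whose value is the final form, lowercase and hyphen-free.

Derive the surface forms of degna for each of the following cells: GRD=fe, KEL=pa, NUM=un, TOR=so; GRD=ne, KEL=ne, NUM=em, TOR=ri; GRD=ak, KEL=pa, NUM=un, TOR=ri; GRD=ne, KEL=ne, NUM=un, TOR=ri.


cell GRD=fe, KEL=pa, NUM=un, TOR=so:
underlying: degna-fi-va-ge-led
1. o -> e, u -> i / F C0 _: no change
2. f -> v, k -> g, p -> b, s -> z, t -> d / V _ V: fires at position(s) 6: degnavivageled
surface: degnavivageled

cell GRD=ne, KEL=ne, NUM=em, TOR=ri:
underlying: degna-f-mor-u-fo
1. o -> e, u -> i / F C0 _: no change
2. f -> v, k -> g, p -> b, s -> z, t -> d / V _ V: fires at position(s) 11: degnafmoruvo
surface: degnafmoruvo

cell GRD=ak, KEL=pa, NUM=un, TOR=ri:
underlying: degna-fi-va-u-ta
1. o -> e, u -> i / F C0 _: no change
2. f -> v, k -> g, p -> b, s -> z, t -> d / V _ V: fires at position(s) 6, 11: degnavivauda
surface: degnavivauda

cell GRD=ne, KEL=ne, NUM=un, TOR=ri:
underlying: degna-fi-mor-u-fo
1. o -> e, u -> i / F C0 _: fires at position(s) 9: degnafimerufo
2. f -> v, k -> g, p -> b, s -> z, t -> d / V _ V: fires at position(s) 6, 12: degnavimeruvo
surface: degnavimeruvo


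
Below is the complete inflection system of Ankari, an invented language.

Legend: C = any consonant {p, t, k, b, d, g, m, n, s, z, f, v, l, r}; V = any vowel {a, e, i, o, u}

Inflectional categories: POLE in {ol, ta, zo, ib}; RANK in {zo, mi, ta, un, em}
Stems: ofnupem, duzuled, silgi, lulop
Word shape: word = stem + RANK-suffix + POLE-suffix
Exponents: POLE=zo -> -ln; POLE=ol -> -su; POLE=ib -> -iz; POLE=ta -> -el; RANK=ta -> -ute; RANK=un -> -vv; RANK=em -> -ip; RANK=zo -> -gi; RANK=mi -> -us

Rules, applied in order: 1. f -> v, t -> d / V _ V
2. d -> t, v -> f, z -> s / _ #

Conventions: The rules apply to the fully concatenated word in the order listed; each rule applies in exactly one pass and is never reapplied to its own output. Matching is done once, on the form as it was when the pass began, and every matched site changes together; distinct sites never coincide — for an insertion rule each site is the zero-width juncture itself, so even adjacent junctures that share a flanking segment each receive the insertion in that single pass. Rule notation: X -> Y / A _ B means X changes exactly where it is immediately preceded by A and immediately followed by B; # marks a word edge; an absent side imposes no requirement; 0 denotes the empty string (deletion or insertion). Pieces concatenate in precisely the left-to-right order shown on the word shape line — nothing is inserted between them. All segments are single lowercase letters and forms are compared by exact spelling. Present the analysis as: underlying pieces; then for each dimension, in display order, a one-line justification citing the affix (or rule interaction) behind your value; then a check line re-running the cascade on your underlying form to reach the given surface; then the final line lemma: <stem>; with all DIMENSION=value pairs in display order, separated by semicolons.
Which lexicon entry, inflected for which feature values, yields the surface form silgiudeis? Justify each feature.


underlying: silgi-ute-iz
POLE=ib - signalled by the affix -iz
RANK=ta - signalled by the affix -ute
check: silgiuteiz -> silgiudeiz -> silgiudeis
lemma: silgi; POLE=ib; RANK=ta


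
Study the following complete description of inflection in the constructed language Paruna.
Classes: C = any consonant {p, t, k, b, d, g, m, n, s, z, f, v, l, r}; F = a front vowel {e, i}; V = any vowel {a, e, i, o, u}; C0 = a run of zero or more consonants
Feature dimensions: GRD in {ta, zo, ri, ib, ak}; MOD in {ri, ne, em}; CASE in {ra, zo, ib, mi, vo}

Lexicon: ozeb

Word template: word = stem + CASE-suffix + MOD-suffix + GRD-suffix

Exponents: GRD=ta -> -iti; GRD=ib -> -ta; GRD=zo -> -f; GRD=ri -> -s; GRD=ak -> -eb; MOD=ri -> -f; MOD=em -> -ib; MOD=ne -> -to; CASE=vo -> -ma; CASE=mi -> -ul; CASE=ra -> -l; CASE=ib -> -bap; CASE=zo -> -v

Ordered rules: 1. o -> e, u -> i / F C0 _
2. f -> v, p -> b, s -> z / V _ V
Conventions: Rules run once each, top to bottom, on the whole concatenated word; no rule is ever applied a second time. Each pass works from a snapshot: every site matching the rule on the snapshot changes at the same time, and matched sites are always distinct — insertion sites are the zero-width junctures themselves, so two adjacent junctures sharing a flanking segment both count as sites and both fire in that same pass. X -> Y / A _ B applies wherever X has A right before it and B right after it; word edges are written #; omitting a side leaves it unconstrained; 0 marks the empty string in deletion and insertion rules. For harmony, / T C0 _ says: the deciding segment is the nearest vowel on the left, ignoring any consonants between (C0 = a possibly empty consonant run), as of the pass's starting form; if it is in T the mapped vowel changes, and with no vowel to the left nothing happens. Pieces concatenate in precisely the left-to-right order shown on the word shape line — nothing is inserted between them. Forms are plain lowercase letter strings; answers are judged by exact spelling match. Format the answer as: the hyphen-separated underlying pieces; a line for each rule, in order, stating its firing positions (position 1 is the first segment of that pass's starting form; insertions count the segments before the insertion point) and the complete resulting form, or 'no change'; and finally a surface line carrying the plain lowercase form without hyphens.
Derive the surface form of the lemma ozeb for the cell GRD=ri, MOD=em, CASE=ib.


underlying: ozeb-bap-ib-s
1. o -> e, u -> i / F C0 _: no change
2. f -> v, p -> b, s -> z / V _ V: fires at position(s) 7: ozebbabibs
surface: ozebbabibs


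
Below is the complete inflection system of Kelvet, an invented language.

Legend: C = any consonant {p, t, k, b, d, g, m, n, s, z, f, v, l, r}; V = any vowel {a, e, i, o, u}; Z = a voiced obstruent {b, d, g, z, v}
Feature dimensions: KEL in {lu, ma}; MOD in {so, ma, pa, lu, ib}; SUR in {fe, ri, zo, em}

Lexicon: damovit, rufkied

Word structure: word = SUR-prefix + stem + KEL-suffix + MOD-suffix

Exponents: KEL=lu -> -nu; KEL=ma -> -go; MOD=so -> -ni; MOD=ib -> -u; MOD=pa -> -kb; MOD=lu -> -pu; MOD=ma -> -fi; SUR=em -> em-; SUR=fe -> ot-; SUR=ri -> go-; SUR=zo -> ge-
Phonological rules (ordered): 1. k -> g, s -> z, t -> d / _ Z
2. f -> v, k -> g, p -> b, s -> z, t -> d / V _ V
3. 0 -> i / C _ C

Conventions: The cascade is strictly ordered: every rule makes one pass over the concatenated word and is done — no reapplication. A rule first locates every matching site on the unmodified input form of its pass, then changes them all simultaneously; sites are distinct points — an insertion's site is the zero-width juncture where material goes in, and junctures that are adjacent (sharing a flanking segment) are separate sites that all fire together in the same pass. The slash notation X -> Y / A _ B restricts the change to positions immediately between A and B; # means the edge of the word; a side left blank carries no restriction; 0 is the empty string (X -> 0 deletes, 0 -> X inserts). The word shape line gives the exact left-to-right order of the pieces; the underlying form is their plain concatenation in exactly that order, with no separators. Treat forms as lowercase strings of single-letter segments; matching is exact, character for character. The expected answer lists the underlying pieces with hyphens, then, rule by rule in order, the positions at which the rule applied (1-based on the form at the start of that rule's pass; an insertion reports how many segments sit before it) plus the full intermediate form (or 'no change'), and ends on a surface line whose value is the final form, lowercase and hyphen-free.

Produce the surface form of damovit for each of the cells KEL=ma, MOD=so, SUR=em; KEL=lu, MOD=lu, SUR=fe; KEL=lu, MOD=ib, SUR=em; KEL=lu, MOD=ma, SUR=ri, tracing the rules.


cell KEL=ma, MOD=so, SUR=em:
underlying: em-damovit-go-ni
1. k -> g, s -> z, t -> d / _ Z: fires at position(s) 9: emdamovidgoni
2. f -> v, k -> g, p -> b, s -> z, t -> d / V _ V: no change
3. 0 -> i / C _ C: inserts after position(s) 2, 9: emidamovidigoni
surface: emidamovidigoni

cell KEL=lu, MOD=lu, SUR=fe:
underlying: ot-damovit-nu-pu
1. k -> g, s -> z, t -> d / _ Z: fires at position(s) 2: oddamovitnupu
2. f -> v, k -> g, p -> b, s -> z, t -> d / V _ V: fires at position(s) 12: oddamovitnubu
3. 0 -> i / C _ C: inserts after position(s) 2, 9: odidamovitinubu
surface: odidamovitinubu

cell KEL=lu, MOD=ib, SUR=em:
underlying: em-damovit-nu-u
1. k -> g, s -> z, t -> d / _ Z: no change
2. f -> v, k -> g, p -> b, s -> z, t -> d / V _ V: no change
3. 0 -> i / C _ C: inserts after position(s) 2, 9: emidamovitinuu
surface: emidamovitinuu

cell KEL=lu, MOD=ma, SUR=ri:
underlying: go-damovit-nu-fi
1. k -> g, s -> z, t -> d / _ Z: no change
2. f -> v, k -> g, p -> b, s -> z, t -> d / V _ V: fires at position(s) 12: godamovitnuvi
3. 0 -> i / C _ C: inserts after position(s) 9: godamovitinuvi
surface: godamovitinuvi


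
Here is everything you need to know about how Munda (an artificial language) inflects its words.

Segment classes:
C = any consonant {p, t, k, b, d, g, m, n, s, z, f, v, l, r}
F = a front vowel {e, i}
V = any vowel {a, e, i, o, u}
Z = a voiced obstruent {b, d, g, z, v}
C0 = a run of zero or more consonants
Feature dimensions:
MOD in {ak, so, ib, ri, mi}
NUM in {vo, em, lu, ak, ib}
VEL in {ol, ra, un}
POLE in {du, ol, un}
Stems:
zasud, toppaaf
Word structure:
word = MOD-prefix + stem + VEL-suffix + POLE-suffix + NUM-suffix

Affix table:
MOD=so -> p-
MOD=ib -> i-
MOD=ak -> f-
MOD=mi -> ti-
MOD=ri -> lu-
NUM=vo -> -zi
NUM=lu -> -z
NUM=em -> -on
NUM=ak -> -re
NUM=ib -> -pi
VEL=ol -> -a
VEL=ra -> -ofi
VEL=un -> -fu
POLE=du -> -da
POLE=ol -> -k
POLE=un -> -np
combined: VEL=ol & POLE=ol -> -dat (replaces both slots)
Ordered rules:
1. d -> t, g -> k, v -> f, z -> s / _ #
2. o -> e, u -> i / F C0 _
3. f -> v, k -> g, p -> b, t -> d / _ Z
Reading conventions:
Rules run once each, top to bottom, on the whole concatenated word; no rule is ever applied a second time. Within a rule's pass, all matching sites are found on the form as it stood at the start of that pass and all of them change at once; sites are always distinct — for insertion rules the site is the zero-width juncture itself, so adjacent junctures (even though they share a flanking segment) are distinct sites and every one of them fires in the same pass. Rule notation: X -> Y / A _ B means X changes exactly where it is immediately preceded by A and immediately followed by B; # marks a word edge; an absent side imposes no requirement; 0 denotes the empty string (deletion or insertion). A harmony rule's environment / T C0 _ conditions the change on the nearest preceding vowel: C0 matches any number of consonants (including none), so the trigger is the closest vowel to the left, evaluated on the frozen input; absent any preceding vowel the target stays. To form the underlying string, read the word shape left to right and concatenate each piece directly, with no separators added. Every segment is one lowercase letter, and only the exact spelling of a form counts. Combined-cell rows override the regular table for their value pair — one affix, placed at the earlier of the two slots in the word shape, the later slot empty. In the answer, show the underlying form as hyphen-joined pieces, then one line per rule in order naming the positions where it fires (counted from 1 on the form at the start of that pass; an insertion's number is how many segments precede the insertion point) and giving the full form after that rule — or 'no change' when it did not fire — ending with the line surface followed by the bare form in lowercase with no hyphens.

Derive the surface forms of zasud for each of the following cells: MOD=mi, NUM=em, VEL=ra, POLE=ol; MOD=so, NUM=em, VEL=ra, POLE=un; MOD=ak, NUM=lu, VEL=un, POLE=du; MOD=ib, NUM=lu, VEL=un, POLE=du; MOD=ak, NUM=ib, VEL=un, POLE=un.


cell MOD=mi, NUM=em, VEL=ra, POLE=ol:
underlying: ti-zasud-ofi-k-on
1. d -> t, g -> k, v -> f, z -> s / _ #: no change
2. o -> e, u -> i / F C0 _: fires at position(s) 12: tizasudofiken
3. f -> v, k -> g, p -> b, t -> d / _ Z: no change
surface: tizasudofiken

cell MOD=so, NUM=em, VEL=ra, POLE=un:
underlying: p-zasud-ofi-np-on
1. d -> t, g -> k, v -> f, z -> s / _ #: no change
2. o -> e, u -> i / F C0 _: fires at position(s) 12: pzasudofinpen
3. f -> v, k -> g, p -> b, t -> d / _ Z: fires at position(s) 1: bzasudofinpen
surface: bzasudofinpen

cell MOD=ak, NUM=lu, VEL=un, POLE=du:
underlying: f-zasud-fu-da-z
1. d -> t, g -> k, v -> f, z -> s / _ #: fires at position(s) 11: fzasudfudas
2. o -> e, u -> i / F C0 _: no change
3. f -> v, k -> g, p -> b, t -> d / _ Z: fires at position(s) 1: vzasudfudas
surface: vzasudfudas

cell MOD=ib, NUM=lu, VEL=un, POLE=du:
underlying: i-zasud-fu-da-z
1. d -> t, g -> k, v -> f, z -> s / _ #: fires at position(s) 11: izasudfudas
2. o -> e, u -> i / F C0 _: no change
3. f -> v, k -> g, p -> b, t -> d / _ Z: no change
surface: izasudfudas

cell MOD=ak, NUM=ib, VEL=un, POLE=un:
underlying: f-zasud-fu-np-pi
1. d -> t, g -> k, v -> f, z -> s / _ #: no change
2. o -> e, u -> i / F C0 _: no change
3. f -> v, k -> g, p -> b, t -> d / _ Z: fires at position(s) 1: vzasudfunppi
surface: vzasudfunppi


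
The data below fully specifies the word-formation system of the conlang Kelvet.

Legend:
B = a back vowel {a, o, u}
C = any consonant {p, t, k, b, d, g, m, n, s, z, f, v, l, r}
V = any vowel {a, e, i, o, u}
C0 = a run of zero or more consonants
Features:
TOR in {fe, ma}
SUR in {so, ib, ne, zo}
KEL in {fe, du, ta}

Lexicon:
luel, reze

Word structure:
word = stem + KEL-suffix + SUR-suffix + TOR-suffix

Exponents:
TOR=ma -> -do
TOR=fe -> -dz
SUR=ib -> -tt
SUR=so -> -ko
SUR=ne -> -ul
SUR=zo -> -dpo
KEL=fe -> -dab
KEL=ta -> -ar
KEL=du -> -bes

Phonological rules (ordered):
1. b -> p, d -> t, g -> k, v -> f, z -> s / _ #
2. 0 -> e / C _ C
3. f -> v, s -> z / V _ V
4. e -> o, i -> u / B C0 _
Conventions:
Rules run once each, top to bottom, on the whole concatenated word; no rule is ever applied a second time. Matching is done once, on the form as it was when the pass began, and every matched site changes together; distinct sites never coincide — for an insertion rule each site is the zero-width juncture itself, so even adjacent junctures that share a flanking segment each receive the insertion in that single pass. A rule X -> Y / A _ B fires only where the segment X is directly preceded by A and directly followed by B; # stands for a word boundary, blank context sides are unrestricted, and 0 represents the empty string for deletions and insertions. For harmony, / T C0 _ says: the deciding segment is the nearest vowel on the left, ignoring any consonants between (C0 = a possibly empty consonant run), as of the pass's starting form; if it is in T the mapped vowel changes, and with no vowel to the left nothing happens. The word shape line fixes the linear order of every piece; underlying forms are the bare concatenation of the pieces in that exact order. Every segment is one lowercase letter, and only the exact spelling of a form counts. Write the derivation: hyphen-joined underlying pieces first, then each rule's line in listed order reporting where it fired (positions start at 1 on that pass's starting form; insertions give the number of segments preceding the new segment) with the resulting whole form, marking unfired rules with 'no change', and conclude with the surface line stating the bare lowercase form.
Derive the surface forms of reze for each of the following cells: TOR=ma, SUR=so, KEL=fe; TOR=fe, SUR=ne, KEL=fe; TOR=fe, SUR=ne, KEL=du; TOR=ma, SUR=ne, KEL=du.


cell TOR=ma, SUR=so, KEL=fe:
underlying: reze-dab-ko-do
1. b -> p, d -> t, g -> k, v -> f, z -> s / _ #: no change
2. 0 -> e / C _ C: inserts after position(s) 7: rezedabekodo
3. f -> v, s -> z / V _ V: no change
4. e -> o, i -> u / B C0 _: fires at position(s) 8: rezedabokodo
surface: rezedabokodo

cell TOR=fe, SUR=ne, KEL=fe:
underlying: reze-dab-ul-dz
1. b -> p, d -> t, g -> k, v -> f, z -> s / _ #: fires at position(s) 11: rezedabulds
2. 0 -> e / C _ C: inserts after position(s) 9, 10: rezedabuledes
3. f -> v, s -> z / V _ V: no change
4. e -> o, i -> u / B C0 _: fires at position(s) 10: rezedabulodes
surface: rezedabulodes

cell TOR=fe, SUR=ne, KEL=du:
underlying: reze-bes-ul-dz
1. b -> p, d -> t, g -> k, v -> f, z -> s / _ #: fires at position(s) 11: rezebesulds
2. 0 -> e / C _ C: inserts after position(s) 9, 10: rezebesuledes
3. f -> v, s -> z / V _ V: fires at position(s) 7: rezebezuledes
4. e -> o, i -> u / B C0 _: fires at position(s) 10: rezebezulodes
surface: rezebezulodes

cell TOR=ma, SUR=ne, KEL=du:
underlying: reze-bes-ul-do
1. b -> p, d -> t, g -> k, v -> f, z -> s / _ #: no change
2. 0 -> e / C _ C: inserts after position(s) 9: rezebesuledo
3. f -> v, s -> z / V _ V: fires at position(s) 7: rezebezuledo
4. e -> o, i -> u / B C0 _: fires at position(s) 10: rezebezulodo
surface: rezebezulodo


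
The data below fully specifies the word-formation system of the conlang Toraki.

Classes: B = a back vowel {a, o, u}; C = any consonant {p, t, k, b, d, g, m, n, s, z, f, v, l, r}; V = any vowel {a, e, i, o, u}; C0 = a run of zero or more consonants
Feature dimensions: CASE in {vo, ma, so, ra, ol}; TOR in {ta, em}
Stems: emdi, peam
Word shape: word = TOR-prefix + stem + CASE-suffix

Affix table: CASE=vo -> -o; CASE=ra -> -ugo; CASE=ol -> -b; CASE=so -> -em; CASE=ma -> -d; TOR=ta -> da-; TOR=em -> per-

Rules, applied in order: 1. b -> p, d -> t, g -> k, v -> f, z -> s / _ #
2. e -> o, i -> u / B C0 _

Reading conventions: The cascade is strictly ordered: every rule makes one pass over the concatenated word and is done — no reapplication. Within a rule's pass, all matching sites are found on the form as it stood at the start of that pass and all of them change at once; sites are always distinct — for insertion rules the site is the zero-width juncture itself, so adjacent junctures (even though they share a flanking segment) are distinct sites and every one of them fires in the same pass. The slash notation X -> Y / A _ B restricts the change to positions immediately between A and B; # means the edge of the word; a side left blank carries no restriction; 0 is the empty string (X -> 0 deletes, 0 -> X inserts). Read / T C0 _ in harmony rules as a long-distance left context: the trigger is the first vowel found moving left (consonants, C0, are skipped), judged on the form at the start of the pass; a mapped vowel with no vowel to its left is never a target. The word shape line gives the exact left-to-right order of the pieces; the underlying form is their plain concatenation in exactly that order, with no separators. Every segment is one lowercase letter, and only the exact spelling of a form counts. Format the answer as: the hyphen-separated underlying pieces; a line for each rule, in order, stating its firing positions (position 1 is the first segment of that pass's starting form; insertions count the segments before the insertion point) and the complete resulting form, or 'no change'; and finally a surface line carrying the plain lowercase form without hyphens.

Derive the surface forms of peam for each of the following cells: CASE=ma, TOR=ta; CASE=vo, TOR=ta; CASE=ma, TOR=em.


cell CASE=ma, TOR=ta:
underlying: da-peam-d
1. b -> p, d -> t, g -> k, v -> f, z -> s / _ #: fires at position(s) 7: dapeamt
2. e -> o, i -> u / B C0 _: fires at position(s) 4: dapoamt
surface: dapoamt

cell CASE=vo, TOR=ta:
underlying: da-peam-o
1. b -> p, d -> t, g -> k, v -> f, z -> s / _ #: no change
2. e -> o, i -> u / B C0 _: fires at position(s) 4: dapoamo
surface: dapoamo

cell CASE=ma, TOR=em:
underlying: per-peam-d
1. b -> p, d -> t, g -> k, v -> f, z -> s / _ #: fires at position(s) 8: perpeamt
2. e -> o, i -> u / B C0 _: no change
surface: perpeamt


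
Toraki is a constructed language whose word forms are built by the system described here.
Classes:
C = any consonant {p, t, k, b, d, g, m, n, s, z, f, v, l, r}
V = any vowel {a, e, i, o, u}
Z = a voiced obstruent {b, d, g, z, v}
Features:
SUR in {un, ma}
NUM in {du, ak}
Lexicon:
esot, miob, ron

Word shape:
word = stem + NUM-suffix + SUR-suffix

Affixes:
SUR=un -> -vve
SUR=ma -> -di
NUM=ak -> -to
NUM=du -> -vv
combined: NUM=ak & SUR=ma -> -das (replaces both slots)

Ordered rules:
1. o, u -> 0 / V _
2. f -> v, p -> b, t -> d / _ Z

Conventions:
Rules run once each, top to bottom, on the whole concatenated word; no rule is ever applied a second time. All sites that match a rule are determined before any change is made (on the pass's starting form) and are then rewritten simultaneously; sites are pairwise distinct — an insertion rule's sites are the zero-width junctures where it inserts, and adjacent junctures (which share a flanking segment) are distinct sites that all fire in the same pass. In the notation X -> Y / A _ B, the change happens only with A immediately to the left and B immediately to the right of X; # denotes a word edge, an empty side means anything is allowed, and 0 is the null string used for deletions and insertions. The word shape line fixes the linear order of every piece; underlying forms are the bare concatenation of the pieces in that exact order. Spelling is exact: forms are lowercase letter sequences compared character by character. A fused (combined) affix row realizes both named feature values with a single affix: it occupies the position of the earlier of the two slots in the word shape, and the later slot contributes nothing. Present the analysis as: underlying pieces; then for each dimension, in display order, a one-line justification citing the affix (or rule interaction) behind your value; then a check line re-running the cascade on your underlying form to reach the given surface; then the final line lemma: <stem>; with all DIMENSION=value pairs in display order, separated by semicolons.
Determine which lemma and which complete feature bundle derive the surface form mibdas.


underlying: miob-das
SUR=ma - signalled by the combined affix row
NUM=ak - signalled by the combined affix row
check: miobdas -> mibdas -> mibdas
lemma: miob; SUR=ma; NUM=ak


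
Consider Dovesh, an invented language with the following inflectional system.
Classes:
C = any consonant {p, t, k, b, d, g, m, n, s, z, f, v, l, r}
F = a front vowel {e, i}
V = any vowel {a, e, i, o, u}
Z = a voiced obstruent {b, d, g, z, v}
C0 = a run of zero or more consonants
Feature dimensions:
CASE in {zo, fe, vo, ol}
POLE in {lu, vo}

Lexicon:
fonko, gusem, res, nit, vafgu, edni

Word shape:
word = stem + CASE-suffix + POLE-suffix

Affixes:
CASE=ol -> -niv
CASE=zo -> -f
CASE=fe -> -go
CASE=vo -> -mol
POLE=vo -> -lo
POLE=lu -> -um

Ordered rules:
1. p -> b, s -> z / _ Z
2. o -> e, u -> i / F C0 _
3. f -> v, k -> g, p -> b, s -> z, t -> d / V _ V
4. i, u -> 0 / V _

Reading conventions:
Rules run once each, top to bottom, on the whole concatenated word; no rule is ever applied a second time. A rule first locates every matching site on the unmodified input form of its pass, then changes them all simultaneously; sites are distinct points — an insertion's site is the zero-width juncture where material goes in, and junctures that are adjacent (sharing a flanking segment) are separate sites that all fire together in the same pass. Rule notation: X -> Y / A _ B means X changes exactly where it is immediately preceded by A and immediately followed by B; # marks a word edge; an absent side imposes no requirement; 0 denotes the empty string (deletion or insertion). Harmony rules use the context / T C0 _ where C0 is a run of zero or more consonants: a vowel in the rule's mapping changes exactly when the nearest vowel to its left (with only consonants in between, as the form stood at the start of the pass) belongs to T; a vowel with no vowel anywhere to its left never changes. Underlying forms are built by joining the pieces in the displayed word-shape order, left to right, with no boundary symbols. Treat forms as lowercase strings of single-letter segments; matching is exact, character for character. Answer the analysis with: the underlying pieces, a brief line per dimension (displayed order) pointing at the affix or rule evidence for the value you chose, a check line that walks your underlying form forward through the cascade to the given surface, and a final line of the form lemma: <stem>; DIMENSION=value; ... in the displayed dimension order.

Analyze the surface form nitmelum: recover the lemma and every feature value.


underlying: nit-mol-um
CASE=vo - signalled by the affix -mol
POLE=lu - signalled by the affix -um
check: nitmolum -> nitmolum -> nitmelum -> nitmelum -> nitmelum
lemma: nit; CASE=vo; POLE=lu


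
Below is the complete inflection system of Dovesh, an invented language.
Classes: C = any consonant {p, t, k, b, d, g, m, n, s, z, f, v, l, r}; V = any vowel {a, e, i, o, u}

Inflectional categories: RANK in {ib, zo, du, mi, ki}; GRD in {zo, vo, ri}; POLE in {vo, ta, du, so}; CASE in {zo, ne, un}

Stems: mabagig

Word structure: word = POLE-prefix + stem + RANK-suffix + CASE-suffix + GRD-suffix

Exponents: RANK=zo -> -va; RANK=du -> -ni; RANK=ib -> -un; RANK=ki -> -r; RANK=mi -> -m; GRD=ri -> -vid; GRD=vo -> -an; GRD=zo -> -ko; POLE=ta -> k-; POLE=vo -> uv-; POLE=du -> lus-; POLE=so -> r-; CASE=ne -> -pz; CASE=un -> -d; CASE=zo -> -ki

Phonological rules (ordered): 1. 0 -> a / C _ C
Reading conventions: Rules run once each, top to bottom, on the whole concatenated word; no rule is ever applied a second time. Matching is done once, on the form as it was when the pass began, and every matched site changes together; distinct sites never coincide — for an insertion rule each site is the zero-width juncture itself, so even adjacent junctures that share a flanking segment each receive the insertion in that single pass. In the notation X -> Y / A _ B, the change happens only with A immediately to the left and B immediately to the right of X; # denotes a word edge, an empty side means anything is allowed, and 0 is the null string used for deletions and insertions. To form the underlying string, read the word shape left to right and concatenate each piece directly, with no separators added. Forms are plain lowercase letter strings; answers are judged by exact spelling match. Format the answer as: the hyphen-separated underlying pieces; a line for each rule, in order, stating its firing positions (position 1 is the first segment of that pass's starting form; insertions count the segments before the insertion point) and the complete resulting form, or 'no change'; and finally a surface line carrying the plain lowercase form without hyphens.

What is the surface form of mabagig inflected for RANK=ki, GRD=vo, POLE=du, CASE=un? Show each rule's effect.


underlying: lus-mabagig-r-d-an
1. 0 -> a / C _ C: inserts after position(s) 3, 10, 11: lusamabagigaradan
surface: lusamabagigaradan


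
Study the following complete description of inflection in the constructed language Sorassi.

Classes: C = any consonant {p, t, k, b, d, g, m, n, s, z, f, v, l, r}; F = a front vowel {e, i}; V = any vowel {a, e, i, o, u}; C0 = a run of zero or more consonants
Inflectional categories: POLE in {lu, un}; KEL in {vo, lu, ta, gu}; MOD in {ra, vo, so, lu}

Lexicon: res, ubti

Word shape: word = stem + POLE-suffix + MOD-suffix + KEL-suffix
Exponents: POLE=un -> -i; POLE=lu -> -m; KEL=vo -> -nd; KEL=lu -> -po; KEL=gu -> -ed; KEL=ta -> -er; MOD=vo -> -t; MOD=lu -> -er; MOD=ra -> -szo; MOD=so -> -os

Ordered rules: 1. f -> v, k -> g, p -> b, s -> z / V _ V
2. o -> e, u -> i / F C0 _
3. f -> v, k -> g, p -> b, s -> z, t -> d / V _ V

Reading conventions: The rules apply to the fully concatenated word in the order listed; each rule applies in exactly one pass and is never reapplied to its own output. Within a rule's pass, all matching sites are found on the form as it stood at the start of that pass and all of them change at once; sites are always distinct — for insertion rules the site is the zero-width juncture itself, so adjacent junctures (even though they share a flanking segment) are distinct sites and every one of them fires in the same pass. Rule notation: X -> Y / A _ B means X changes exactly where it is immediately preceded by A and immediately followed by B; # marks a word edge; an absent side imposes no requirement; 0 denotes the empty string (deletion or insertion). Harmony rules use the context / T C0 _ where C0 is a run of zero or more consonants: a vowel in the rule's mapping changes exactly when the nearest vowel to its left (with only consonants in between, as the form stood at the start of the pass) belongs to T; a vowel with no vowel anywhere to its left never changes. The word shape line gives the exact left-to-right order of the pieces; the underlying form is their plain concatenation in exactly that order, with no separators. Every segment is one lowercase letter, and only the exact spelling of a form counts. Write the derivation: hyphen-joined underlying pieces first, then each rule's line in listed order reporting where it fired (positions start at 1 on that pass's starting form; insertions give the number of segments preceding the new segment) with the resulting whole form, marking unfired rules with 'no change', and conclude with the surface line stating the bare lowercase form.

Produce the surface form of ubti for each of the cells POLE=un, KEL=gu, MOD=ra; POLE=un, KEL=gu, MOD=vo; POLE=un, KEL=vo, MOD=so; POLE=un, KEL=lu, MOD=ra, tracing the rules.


cell POLE=un, KEL=gu, MOD=ra:
underlying: ubti-i-szo-ed
1. f -> v, k -> g, p -> b, s -> z / V _ V: no change
2. o -> e, u -> i / F C0 _: fires at position(s) 8: ubtiiszeed
3. f -> v, k -> g, p -> b, s -> z, t -> d / V _ V: no change
surface: ubtiiszeed

cell POLE=un, KEL=gu, MOD=vo:
underlying: ubti-i-t-ed
1. f -> v, k -> g, p -> b, s -> z / V _ V: no change
2. o -> e, u -> i / F C0 _: no change
3. f -> v, k -> g, p -> b, s -> z, t -> d / V _ V: fires at position(s) 6: ubtiided
surface: ubtiided

cell POLE=un, KEL=vo, MOD=so:
underlying: ubti-i-os-nd
1. f -> v, k -> g, p -> b, s -> z / V _ V: no change
2. o -> e, u -> i / F C0 _: fires at position(s) 6: ubtiiesnd
3. f -> v, k -> g, p -> b, s -> z, t -> d / V _ V: no change
surface: ubtiiesnd

cell POLE=un, KEL=lu, MOD=ra:
underlying: ubti-i-szo-po
1. f -> v, k -> g, p -> b, s -> z / V _ V: fires at position(s) 9: ubtiiszobo
2. o -> e, u -> i / F C0 _: fires at position(s) 8: ubtiiszebo
3. f -> v, k -> g, p -> b, s -> z, t -> d / V _ V: no change
surface: ubtiiszebo


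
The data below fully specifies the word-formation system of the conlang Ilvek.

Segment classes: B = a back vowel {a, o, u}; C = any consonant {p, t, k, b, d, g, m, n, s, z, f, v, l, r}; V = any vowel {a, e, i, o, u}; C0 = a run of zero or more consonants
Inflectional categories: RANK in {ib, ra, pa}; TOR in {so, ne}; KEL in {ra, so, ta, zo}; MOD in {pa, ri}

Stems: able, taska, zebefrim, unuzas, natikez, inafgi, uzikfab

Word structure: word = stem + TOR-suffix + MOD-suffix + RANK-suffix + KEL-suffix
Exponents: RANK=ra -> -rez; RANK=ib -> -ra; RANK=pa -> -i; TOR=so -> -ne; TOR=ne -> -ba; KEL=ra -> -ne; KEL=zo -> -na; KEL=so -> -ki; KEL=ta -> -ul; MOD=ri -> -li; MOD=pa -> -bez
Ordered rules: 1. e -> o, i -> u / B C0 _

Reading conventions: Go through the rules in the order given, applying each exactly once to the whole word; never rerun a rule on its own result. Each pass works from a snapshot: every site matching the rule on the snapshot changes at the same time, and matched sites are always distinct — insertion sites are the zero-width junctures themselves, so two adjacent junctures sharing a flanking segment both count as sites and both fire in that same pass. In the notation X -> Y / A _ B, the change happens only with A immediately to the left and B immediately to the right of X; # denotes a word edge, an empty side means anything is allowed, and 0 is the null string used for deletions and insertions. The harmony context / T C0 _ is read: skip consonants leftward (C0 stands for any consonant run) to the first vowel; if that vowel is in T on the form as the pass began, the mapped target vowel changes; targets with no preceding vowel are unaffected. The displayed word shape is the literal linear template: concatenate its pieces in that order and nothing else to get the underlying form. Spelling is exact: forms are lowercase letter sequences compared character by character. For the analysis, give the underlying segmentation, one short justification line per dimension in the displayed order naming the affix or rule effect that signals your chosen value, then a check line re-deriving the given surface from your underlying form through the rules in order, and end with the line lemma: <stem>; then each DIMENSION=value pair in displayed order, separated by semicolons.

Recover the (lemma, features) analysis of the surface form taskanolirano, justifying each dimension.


underlying: taska-ne-li-ra-ne
RANK=ib - signalled by the affix -ra
TOR=so - signalled by the affix -ne
KEL=ra - signalled by the affix -ne
MOD=ri - signalled by the affix -li
check: taskanelirane -> taskanolirano
lemma: taska; RANK=ib; TOR=so; KEL=ra; MOD=ri


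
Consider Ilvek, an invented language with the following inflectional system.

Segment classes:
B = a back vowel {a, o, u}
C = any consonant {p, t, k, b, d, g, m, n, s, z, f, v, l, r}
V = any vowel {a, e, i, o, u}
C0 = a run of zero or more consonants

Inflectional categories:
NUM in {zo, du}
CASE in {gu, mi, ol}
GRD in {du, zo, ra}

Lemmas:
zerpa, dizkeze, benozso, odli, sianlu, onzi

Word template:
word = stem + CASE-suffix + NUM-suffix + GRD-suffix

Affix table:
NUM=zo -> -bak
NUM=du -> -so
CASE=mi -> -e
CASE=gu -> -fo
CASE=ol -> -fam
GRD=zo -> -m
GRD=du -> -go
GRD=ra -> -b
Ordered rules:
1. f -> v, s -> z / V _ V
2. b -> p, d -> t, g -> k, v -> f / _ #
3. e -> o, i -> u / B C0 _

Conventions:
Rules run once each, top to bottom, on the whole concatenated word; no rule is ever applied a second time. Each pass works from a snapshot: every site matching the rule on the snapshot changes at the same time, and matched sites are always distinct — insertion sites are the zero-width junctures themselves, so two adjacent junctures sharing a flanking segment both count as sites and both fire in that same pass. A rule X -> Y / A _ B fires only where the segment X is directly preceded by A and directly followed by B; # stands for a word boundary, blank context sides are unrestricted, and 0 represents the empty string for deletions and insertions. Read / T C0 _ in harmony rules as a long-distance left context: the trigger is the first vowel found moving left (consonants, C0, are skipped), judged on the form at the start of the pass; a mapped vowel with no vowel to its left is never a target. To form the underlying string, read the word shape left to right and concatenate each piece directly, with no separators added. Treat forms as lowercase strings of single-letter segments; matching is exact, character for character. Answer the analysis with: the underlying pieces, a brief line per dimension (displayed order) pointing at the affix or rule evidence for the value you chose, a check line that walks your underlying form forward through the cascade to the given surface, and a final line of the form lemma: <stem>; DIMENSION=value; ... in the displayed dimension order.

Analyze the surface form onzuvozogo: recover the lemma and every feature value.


underlying: onzi-fo-so-go
NUM=du - signalled by the affix -so
CASE=gu - signalled by the affix -fo
GRD=du - signalled by the affix -go
check: onzifosogo -> onzivozogo -> onzivozogo -> onzuvozogo
lemma: onzi; NUM=du; CASE=gu; GRD=du


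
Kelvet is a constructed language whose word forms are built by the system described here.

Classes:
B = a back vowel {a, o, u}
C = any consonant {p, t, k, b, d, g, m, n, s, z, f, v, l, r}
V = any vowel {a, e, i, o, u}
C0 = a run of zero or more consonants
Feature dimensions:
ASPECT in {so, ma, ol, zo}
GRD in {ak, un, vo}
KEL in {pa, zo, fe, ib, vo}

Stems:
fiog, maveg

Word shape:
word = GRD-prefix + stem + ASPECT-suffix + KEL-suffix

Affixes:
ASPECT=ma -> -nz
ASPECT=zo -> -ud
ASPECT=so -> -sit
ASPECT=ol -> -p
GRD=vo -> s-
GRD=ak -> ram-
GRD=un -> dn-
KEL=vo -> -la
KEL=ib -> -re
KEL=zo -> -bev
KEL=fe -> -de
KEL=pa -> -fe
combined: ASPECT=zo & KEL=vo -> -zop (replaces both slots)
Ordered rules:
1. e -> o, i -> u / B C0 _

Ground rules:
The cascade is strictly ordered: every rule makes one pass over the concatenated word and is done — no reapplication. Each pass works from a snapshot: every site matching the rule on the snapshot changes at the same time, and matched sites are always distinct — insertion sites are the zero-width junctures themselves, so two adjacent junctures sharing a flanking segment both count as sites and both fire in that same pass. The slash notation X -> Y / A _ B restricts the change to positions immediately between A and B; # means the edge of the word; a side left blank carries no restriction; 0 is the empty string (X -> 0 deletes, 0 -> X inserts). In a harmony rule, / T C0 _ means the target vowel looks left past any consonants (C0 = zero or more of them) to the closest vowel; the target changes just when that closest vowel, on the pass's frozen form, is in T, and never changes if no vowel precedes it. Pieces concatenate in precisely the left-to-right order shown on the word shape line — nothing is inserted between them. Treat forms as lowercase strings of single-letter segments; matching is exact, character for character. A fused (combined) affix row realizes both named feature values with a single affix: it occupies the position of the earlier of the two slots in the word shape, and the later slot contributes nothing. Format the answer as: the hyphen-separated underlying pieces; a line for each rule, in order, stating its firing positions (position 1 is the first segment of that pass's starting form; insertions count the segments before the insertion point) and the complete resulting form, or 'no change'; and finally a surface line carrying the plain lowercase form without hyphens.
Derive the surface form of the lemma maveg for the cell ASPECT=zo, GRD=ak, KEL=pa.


underlying: ram-maveg-ud-fe
1. e -> o, i -> u / B C0 _: fires at position(s) 7, 12: rammavogudfo
surface: rammavogudfo
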